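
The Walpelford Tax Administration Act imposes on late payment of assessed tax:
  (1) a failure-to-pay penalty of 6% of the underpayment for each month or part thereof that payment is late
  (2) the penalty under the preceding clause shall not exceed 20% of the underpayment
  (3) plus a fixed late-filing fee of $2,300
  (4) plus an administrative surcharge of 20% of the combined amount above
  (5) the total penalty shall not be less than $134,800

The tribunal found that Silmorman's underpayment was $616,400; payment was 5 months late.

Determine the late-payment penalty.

$150,696

Accrued rate: 6% × 5 = 30%, capped at 20% → 20%
Failure-to-pay penalty: 20% of $616,400 = $123,280
Penalty before surcharge: $123,280 + $2,300 = $125,580
Administrative surcharge: 20% of $125,580 = $25,116
Total penalty: $125,580 + $25,116 = $150,696
Minimum $134,800: $150,696 meets the minimum, no increase.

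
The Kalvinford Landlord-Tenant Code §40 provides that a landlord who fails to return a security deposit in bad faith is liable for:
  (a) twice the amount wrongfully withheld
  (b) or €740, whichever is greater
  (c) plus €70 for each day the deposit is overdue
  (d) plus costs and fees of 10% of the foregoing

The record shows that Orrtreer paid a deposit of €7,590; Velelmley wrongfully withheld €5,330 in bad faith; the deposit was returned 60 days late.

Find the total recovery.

€16,346

Doubled: 2 × €5,330 = €10,660
Minimum €740: €10,660 meets the minimum, no increase.
Late-return penalty: 60 × €70 = €4,200
Damages plus late penalty: €10,660 + €4,200 = €14,860
Costs and fees: 10% of €14,860 = €1,486
Total recovery: €14,860 + €1,486 = €16,346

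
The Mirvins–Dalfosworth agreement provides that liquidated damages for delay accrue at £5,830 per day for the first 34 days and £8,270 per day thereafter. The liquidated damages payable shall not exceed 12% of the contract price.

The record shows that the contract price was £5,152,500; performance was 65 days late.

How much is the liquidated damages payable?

First 34 days: 34 × £5,830 = £198,220
Remaining days: (65 − 34) × £8,270 = £256,370
Accrued per-day damages: £198,220 + £256,370 = £454,590
Cap: 12% of £5,152,500 = £618,300
Cap at £618,300: £454,590 is within the cap, no reduction.

£454,590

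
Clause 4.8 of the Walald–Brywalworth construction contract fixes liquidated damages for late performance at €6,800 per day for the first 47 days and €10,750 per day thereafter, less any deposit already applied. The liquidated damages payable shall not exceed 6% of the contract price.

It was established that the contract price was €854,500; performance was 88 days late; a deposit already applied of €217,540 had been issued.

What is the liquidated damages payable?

First 47 days: 47 × €6,800 = €319,600
Remaining days: (88 − 47) × €10,750 = €440,750
Accrued per-day damages: €319,600 + €440,750 = €760,350
Less deposit already applied: €760,350 − €217,540 = €542,810
Cap: 6% of €854,500 = €51,270
Cap at €51,270: €542,810 exceeds the cap → €51,270

€51,270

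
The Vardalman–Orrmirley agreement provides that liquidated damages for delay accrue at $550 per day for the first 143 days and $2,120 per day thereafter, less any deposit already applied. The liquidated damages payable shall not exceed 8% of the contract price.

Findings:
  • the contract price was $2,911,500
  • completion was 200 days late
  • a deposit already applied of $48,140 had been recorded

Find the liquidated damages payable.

$151,350

First 143 days: 143 × $550 = $78,650
Remaining days: (200 − 143) × $2,120 = $120,840
Accrued per-day damages: $78,650 + $120,840 = $199,490
Less deposit already applied: $199,490 − $48,140 = $151,350
Cap: 8% of $2,911,500 = $232,920
Cap at $232,920: $151,350 is within the cap, no reduction.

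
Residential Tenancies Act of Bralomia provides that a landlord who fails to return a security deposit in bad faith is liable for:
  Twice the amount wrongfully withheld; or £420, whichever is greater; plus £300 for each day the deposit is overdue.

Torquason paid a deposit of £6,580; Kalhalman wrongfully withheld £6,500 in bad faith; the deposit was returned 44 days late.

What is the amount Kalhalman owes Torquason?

Doubled: 2 × £6,500 = £13,000
Minimum £420: £13,000 meets the minimum, no increase.
Late-return penalty: 44 × £300 = £13,200
Damages plus late penalty: £13,000 + £13,200 = £26,200

£26,200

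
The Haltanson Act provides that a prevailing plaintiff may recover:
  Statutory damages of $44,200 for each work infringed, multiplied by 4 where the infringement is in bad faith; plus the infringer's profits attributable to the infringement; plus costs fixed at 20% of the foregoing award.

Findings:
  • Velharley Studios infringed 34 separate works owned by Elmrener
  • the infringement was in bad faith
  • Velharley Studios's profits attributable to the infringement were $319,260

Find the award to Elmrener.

Statutory damages: 34 × $44,200 = $1,502,800
Multiplied by 4: 4 × $1,502,800 = $6,011,200
Combined award: $6,011,200 + $319,260 = $6,330,460
Costs: 20% of $6,330,460 = $1,266,092
Award plus costs: $6,330,460 + $1,266,092 = $7,596,552

$7,596,552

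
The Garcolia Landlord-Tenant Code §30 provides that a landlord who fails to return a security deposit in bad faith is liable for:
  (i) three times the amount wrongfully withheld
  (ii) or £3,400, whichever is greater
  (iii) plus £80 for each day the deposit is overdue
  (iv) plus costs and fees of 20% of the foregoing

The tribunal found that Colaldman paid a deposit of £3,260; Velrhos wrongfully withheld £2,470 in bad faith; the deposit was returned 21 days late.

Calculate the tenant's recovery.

Recovery: £10,908

Trebled: 3 × £2,470 = £7,410
Minimum £3,400: £7,410 meets the minimum, no increase.
Late-return penalty: 21 × £80 = £1,680
Damages plus late penalty: £7,410 + £1,680 = £9,090
Costs and fees: 20% of £9,090 = £1,818
Total recovery: £9,090 + £1,818 = £10,908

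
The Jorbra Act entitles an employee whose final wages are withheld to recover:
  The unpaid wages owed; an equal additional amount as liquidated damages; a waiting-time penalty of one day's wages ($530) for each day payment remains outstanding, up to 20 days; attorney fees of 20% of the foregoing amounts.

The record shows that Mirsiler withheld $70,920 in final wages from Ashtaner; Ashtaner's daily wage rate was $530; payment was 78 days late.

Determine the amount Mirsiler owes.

$182,928

Liquidated damages (equal amount): $70,920
Penalty days: min(78, 20) = 20
Waiting-time penalty: 20 × $530 = $10,600
Subtotal: $70,920 + $70,920 + $10,600 = $152,440
Attorney fees: 20% of $152,440 = $30,488
Total award: $152,440 + $30,488 = $182,928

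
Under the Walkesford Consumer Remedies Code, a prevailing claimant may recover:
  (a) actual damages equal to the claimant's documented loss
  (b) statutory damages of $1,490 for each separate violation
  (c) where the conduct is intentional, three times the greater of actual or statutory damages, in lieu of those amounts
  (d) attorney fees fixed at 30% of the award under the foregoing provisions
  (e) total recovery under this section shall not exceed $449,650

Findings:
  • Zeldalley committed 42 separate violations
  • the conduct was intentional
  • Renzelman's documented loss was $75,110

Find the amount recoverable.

Statutory damages: 42 × $1,490 = $62,580
Greater of actual damages ($75,110) or statutory damages ($62,580): $75,110
Trebled: 3 × $75,110 = $225,330
Attorney fees: 30% of $225,330 = $67,599
Total before cap: $225,330 + $67,599 = $292,929
Cap at $449,650: $292,929 is within the cap, no reduction.

$292,929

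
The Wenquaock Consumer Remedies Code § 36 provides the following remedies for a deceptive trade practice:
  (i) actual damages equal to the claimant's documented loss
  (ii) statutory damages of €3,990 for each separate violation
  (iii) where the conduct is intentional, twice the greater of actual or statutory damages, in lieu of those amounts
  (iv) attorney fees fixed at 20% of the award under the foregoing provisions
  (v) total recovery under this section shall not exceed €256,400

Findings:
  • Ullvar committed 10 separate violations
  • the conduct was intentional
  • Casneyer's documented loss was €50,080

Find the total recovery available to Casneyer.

Statutory damages: 10 × €3,990 = €39,900
Greater of actual damages (€50,080) or statutory damages (€39,900): €50,080
Doubled: 2 × €50,080 = €100,160
Attorney fees: 20% of €100,160 = €20,032
Total before cap: €100,160 + €20,032 = €120,192
Cap at €256,400: €120,192 is within the cap, no reduction.

€120,192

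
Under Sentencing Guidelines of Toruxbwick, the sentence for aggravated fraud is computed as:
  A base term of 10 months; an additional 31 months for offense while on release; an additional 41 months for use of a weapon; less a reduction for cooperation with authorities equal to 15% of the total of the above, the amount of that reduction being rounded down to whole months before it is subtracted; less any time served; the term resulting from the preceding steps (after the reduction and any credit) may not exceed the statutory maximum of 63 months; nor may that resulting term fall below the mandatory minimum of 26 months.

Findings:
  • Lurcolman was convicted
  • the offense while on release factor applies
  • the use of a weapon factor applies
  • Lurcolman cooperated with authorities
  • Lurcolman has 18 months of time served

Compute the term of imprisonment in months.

52 months

Offense while on release enhancement: +31 months
Use of a weapon enhancement: +41 months
Adjusted term: 10 months + 31 months + 41 months = 82 months
Cooperation with authorities reduction: 15% of 82 months = 12 months (rounded down)
After reduction: 82 − 12 = 70 months
Less time served: 70 months − 18 months = 52 months
Cap at 63 months: 52 months is within the cap, no reduction.
Minimum 26 months: 52 months meets the minimum, no increase.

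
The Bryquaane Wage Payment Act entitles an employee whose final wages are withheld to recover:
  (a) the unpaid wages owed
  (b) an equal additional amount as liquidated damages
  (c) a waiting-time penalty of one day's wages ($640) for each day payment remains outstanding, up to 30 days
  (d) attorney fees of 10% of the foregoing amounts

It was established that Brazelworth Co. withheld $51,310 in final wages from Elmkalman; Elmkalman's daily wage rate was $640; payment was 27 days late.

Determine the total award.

$131,890

Liquidated damages (equal amount): $51,310
Penalty days: min(27, 30) = 27
Waiting-time penalty: 27 × $640 = $17,280
Subtotal: $51,310 + $51,310 + $17,280 = $119,900
Attorney fees: 10% of $119,900 = $11,990
Total award: $119,900 + $11,990 = $131,890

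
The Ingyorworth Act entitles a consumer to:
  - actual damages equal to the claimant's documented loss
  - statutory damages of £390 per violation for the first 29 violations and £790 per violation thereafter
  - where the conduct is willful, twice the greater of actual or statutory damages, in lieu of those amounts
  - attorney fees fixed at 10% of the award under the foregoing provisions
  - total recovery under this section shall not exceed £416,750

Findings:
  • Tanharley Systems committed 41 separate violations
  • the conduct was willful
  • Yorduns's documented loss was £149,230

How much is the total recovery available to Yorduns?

First 29 violations: 29 × £390 = £11,310
Remaining violations: (41 − 29) × £790 = £9,480
Statutory damages: £11,310 + £9,480 = £20,790
Greater of actual damages (£149,230) or statutory damages (£20,790): £149,230
Doubled: 2 × £149,230 = £298,460
Attorney fees: 10% of £298,460 = £29,846
Total before cap: £298,460 + £29,846 = £328,306
Cap at £416,750: £328,306 is within the cap, no reduction.

£328,306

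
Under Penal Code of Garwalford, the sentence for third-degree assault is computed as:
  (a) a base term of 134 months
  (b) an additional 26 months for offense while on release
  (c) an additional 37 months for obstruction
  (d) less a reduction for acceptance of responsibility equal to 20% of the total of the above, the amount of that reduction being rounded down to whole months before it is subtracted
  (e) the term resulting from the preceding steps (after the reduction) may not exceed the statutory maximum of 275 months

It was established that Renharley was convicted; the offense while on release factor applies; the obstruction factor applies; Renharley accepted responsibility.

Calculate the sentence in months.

158 months

Offense while on release enhancement: +26 months
Obstruction enhancement: +37 months
Adjusted term: 134 months + 26 months + 37 months = 197 months
Acceptance of responsibility reduction: 20% of 197 months = 39 months (rounded down)
After reduction: 197 − 39 = 158 months
Cap at 275 months: 158 months is within the cap, no reduction.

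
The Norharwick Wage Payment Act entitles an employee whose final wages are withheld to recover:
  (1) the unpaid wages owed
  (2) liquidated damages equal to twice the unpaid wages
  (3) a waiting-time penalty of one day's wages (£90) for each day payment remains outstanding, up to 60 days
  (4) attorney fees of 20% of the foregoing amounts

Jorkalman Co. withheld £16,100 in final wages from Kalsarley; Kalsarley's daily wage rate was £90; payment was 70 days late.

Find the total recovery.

Doubled: 2 × £16,100 = £32,200
Penalty days: min(70, 60) = 60
Waiting-time penalty: 60 × £90 = £5,400
Subtotal: £16,100 + £32,200 + £5,400 = £53,700
Attorney fees: 20% of £53,700 = £10,740
Total award: £53,700 + £10,740 = £64,440

£64,440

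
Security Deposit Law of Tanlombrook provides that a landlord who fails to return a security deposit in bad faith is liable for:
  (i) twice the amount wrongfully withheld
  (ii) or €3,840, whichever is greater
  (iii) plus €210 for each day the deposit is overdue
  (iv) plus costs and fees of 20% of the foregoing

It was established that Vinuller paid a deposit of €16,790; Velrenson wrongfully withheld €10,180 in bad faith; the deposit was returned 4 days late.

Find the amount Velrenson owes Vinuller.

€25,440

Doubled: 2 × €10,180 = €20,360
Minimum €3,840: €20,360 meets the minimum, no increase.
Late-return penalty: 4 × €210 = €840
Damages plus late penalty: €20,360 + €840 = €21,200
Costs and fees: 20% of €21,200 = €4,240
Total recovery: €21,200 + €4,240 = €25,440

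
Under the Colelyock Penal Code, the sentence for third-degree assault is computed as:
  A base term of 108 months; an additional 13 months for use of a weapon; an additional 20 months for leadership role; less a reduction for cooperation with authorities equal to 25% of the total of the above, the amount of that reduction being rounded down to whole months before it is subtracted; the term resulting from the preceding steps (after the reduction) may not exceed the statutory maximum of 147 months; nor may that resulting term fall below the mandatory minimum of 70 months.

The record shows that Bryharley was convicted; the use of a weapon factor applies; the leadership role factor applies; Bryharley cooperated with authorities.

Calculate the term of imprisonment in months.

Use of a weapon enhancement: +13 months
Leadership role enhancement: +20 months
Adjusted term: 108 months + 13 months + 20 months = 141 months
Cooperation with authorities reduction: 25% of 141 months = 35 months (rounded down)
After reduction: 141 − 35 = 106 months
Cap at 147 months: 106 months is within the cap, no reduction.
Minimum 70 months: 106 months meets the minimum, no increase.

Sentence: 106 months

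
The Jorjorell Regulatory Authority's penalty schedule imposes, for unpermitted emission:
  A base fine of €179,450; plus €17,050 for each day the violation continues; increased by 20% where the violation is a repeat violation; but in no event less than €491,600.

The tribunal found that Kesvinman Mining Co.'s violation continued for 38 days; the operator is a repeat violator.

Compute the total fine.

Per-day component: 38 × €17,050 = €647,900
Base plus per-day: €179,450 + €647,900 = €827,350
Enhancement: 20% of €827,350 = €165,470
Enhanced fine: €827,350 + €165,470 = €992,820
Minimum €491,600: €992,820 meets the minimum, no increase.

€992,820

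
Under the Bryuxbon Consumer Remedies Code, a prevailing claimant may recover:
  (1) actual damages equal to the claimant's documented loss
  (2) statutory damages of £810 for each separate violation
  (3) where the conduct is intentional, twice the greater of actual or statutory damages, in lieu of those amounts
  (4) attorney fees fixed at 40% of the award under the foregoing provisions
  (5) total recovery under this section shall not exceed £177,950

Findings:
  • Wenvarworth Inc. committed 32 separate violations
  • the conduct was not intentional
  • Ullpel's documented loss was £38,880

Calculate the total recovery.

Statutory damages: 32 × £810 = £25,920
Conduct not intentional: the in-lieu enhancement does not apply.
Actual plus statutory damages: £38,880 + £25,920 = £64,800
Attorney fees: 40% of £64,800 = £25,920
Total before cap: £64,800 + £25,920 = £90,720
Cap at £177,950: £90,720 is within the cap, no reduction.

£90,720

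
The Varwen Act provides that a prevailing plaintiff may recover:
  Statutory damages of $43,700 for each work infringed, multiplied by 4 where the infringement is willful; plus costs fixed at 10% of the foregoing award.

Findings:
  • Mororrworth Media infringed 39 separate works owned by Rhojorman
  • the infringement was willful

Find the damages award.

Award: $7,498,920

Statutory damages: 39 × $43,700 = $1,704,300
Multiplied by 4: 4 × $1,704,300 = $6,817,200
Costs: 10% of $6,817,200 = $681,720
Award plus costs: $6,817,200 + $681,720 = $7,498,920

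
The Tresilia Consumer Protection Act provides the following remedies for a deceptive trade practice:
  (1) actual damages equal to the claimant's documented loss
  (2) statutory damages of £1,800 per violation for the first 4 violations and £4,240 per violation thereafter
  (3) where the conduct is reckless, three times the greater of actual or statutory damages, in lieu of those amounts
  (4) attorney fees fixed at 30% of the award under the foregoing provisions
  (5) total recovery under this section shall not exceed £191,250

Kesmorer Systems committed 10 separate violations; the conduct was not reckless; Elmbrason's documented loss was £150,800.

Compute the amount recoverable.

Total recovery: £191,250

First 4 violations: 4 × £1,800 = £7,200
Remaining violations: (10 − 4) × £4,240 = £25,440
Statutory damages: £7,200 + £25,440 = £32,640
Conduct not reckless: the in-lieu enhancement does not apply.
Actual plus statutory damages: £150,800 + £32,640 = £183,440
Attorney fees: 30% of £183,440 = £55,032
Total before cap: £183,440 + £55,032 = £238,472
Cap at £191,250: £238,472 exceeds the cap → £191,250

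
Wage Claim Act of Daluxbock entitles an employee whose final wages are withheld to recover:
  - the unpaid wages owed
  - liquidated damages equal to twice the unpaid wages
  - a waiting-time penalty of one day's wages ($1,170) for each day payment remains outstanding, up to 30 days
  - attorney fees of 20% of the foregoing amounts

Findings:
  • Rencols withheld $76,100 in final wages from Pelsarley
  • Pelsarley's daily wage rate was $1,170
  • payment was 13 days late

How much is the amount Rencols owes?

Total award: $292,212

Doubled: 2 × $76,100 = $152,200
Penalty days: min(13, 30) = 13
Waiting-time penalty: 13 × $1,170 = $15,210
Subtotal: $76,100 + $152,200 + $15,210 = $243,510
Attorney fees: 20% of $243,510 = $48,702
Total award: $243,510 + $48,702 = $292,212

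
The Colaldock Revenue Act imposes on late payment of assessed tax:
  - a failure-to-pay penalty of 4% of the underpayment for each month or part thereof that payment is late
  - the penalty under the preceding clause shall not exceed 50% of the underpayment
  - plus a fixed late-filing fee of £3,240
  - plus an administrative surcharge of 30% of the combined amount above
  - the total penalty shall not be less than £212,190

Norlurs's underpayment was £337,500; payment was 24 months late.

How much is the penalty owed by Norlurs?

£223,587

Accrued rate: 4% × 24 = 96%, capped at 50% → 50%
Failure-to-pay penalty: 50% of £337,500 = £168,750
Penalty before surcharge: £168,750 + £3,240 = £171,990
Administrative surcharge: 30% of £171,990 = £51,597
Total penalty: £171,990 + £51,597 = £223,587
Minimum £212,190: £223,587 meets the minimum, no increase.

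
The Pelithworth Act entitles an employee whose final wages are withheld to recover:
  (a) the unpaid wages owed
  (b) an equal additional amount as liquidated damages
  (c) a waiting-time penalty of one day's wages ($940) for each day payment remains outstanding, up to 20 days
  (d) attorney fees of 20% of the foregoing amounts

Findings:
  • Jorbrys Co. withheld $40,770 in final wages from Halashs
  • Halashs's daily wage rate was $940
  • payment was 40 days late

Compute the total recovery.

$120,408

Liquidated damages (equal amount): $40,770
Penalty days: min(40, 20) = 20
Waiting-time penalty: 20 × $940 = $18,800
Subtotal: $40,770 + $40,770 + $18,800 = $100,340
Attorney fees: 20% of $100,340 = $20,068
Total award: $100,340 + $20,068 = $120,408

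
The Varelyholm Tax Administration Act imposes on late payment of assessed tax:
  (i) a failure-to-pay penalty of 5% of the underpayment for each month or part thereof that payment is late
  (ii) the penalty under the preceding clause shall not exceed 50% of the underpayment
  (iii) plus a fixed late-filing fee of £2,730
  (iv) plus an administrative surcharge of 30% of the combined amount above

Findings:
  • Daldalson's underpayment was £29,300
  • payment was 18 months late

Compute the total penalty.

Penalty: £22,594

Accrued rate: 5% × 18 = 90%, capped at 50% → 50%
Failure-to-pay penalty: 50% of £29,300 = £14,650
Penalty before surcharge: £14,650 + £2,730 = £17,380
Administrative surcharge: 30% of £17,380 = £5,214
Total penalty: £17,380 + £5,214 = £22,594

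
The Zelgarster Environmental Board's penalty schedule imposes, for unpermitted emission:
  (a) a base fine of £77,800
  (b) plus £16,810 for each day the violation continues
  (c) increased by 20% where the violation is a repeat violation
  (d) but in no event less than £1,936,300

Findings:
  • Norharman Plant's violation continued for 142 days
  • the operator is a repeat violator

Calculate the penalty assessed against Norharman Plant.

£2,957,784

Per-day component: 142 × £16,810 = £2,387,020
Base plus per-day: £77,800 + £2,387,020 = £2,464,820
Enhancement: 20% of £2,464,820 = £492,964
Enhanced fine: £2,464,820 + £492,964 = £2,957,784
Minimum £1,936,300: £2,957,784 meets the minimum, no increase.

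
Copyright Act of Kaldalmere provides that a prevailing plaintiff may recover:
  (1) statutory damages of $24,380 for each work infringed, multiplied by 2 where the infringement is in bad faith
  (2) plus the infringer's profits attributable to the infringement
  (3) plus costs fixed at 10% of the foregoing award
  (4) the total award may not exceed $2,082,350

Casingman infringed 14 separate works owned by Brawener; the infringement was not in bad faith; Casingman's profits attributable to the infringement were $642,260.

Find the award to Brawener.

$1,081,938

Statutory damages: 14 × $24,380 = $341,320
Infringement not in bad faith: no ×2 enhancement.
Combined award: $341,320 + $642,260 = $983,580
Costs: 10% of $983,580 = $98,358
Award plus costs: $983,580 + $98,358 = $1,081,938
Cap at $2,082,350: $1,081,938 is within the cap, no reduction.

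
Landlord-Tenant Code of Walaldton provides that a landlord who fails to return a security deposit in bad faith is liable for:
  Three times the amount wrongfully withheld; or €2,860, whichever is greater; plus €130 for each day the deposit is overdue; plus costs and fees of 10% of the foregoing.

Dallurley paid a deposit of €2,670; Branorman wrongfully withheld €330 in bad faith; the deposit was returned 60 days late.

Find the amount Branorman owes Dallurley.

€11,726

Trebled: 3 × €330 = €990
Minimum €2,860: €990 is below the minimum → €2,860
Late-return penalty: 60 × €130 = €7,800
Damages plus late penalty: €2,860 + €7,800 = €10,660
Costs and fees: 10% of €10,660 = €1,066
Total recovery: €10,660 + €1,066 = €11,726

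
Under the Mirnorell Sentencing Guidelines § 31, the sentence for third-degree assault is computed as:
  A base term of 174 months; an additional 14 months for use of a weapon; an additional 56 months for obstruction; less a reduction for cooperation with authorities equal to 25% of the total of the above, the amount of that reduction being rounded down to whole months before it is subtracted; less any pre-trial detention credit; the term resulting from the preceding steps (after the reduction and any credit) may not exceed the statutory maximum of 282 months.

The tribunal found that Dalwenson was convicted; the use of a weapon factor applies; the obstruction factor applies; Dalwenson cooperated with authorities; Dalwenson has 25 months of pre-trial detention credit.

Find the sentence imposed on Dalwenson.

158 months

Use of a weapon enhancement: +14 months
Obstruction enhancement: +56 months
Adjusted term: 174 months + 14 months + 56 months = 244 months
Cooperation with authorities reduction: 25% of 244 months = 61 months (rounded down)
After reduction: 244 − 61 = 183 months
Less pre-trial detention credit: 183 months − 25 months = 158 months
Cap at 282 months: 158 months is within the cap, no reduction.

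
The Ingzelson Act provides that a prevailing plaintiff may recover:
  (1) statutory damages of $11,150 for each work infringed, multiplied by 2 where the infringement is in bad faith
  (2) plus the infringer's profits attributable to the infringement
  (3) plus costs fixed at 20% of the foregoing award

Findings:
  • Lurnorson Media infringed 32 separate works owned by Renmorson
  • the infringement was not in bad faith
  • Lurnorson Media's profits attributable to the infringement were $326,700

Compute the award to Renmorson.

Statutory damages: 32 × $11,150 = $356,800
Infringement not in bad faith: no ×2 enhancement.
Combined award: $356,800 + $326,700 = $683,500
Costs: 20% of $683,500 = $136,700
Award plus costs: $683,500 + $136,700 = $820,200

$820,200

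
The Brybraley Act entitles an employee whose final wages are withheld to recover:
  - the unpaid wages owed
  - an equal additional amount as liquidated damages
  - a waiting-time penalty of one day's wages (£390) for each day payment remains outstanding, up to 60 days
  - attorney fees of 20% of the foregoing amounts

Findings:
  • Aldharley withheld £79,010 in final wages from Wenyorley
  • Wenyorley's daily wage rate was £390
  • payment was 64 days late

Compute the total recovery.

Liquidated damages (equal amount): £79,010
Penalty days: min(64, 60) = 60
Waiting-time penalty: 60 × £390 = £23,400
Subtotal: £79,010 + £79,010 + £23,400 = £181,420
Attorney fees: 20% of £181,420 = £36,284
Total award: £181,420 + £36,284 = £217,704

£217,704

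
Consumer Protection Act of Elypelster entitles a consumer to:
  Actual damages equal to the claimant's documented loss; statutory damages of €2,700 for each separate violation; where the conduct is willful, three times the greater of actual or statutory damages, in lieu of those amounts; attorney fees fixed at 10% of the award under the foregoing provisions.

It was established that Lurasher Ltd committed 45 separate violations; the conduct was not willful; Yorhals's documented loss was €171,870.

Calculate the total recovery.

€322,707

Statutory damages: 45 × €2,700 = €121,500
Conduct not willful: the in-lieu enhancement does not apply.
Actual plus statutory damages: €171,870 + €121,500 = €293,370
Attorney fees: 10% of €293,370 = €29,337
Total recovery: €293,370 + €29,337 = €322,707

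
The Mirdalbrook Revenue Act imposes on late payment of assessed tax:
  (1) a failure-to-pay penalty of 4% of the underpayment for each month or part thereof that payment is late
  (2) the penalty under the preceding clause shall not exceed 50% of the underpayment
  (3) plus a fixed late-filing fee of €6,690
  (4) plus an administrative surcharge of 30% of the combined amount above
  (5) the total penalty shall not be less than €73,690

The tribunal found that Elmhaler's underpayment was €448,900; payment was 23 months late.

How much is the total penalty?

Accrued rate: 4% × 23 = 92%, capped at 50% → 50%
Failure-to-pay penalty: 50% of €448,900 = €224,450
Penalty before surcharge: €224,450 + €6,690 = €231,140
Administrative surcharge: 30% of €231,140 = €69,342
Total penalty: €231,140 + €69,342 = €300,482
Minimum €73,690: €300,482 meets the minimum, no increase.

€300,482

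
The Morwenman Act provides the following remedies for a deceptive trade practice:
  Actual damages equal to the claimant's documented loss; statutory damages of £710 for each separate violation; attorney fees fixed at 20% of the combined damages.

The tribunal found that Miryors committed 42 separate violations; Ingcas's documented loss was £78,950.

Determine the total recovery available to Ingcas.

£130,524

Statutory damages: 42 × £710 = £29,820
Combined damages: £78,950 + £29,820 = £108,770
Attorney fees: 20% of £108,770 = £21,754
Total recovery: £108,770 + £21,754 = £130,524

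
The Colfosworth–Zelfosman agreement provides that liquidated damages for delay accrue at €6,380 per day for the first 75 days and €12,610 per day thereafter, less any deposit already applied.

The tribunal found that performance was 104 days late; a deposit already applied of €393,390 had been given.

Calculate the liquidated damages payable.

Liquidated damages: €450,800

First 75 days: 75 × €6,380 = €478,500
Remaining days: (104 − 75) × €12,610 = €365,690
Accrued per-day damages: €478,500 + €365,690 = €844,190
Less deposit already applied: €844,190 − €393,390 = €450,800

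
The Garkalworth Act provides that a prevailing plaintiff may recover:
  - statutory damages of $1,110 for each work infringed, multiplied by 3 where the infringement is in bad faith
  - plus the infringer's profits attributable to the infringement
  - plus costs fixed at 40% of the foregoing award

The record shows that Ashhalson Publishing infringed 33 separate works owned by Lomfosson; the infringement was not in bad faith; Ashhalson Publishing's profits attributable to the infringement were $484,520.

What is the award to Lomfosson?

Statutory damages: 33 × $1,110 = $36,630
Infringement not in bad faith: no ×3 enhancement.
Combined award: $36,630 + $484,520 = $521,150
Costs: 40% of $521,150 = $208,460
Award plus costs: $521,150 + $208,460 = $729,610

$729,610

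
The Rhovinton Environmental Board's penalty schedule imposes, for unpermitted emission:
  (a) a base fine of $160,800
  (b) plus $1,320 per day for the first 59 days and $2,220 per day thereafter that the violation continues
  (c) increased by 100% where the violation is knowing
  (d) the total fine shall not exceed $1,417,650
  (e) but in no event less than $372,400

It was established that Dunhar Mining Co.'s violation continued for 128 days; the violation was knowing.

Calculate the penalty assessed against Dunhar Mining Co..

First 59 days: 59 × $1,320 = $77,880
Remaining days: (128 − 59) × $2,220 = $153,180
Per-day component: $77,880 + $153,180 = $231,060
Base plus per-day: $160,800 + $231,060 = $391,860
Enhancement: 100% of $391,860 = $391,860
Enhanced fine: $391,860 + $391,860 = $783,720
Cap at $1,417,650: $783,720 is within the cap, no reduction.
Minimum $372,400: $783,720 meets the minimum, no increase.

Civil penalty: $783,720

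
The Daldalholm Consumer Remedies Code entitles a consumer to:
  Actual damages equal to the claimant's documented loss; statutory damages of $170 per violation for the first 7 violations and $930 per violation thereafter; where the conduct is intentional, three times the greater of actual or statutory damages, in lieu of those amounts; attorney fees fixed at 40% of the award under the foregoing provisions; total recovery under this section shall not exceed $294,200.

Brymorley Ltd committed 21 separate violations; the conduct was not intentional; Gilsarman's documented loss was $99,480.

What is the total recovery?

First 7 violations: 7 × $170 = $1,190
Remaining violations: (21 − 7) × $930 = $13,020
Statutory damages: $1,190 + $13,020 = $14,210
Conduct not intentional: the in-lieu enhancement does not apply.
Actual plus statutory damages: $99,480 + $14,210 = $113,690
Attorney fees: 40% of $113,690 = $45,476
Total before cap: $113,690 + $45,476 = $159,166
Cap at $294,200: $159,166 is within the cap, no reduction.

$159,166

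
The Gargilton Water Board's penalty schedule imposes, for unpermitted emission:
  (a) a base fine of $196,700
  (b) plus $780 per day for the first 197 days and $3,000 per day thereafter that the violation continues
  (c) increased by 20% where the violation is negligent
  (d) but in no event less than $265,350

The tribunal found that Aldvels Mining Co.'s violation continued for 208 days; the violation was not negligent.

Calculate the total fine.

$383,360

First 197 days: 197 × $780 = $153,660
Remaining days: (208 − 197) × $3,000 = $33,000
Per-day component: $153,660 + $33,000 = $186,660
Base plus per-day: $196,700 + $186,660 = $383,360
The violation was not negligent: no 20% increase.
Minimum $265,350: $383,360 meets the minimum, no increase.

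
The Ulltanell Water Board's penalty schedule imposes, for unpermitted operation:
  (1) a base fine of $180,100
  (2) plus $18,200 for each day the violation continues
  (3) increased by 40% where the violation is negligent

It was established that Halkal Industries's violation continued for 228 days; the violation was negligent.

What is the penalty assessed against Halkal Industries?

$6,061,580

Per-day component: 228 × $18,200 = $4,149,600
Base plus per-day: $180,100 + $4,149,600 = $4,329,700
Enhancement: 40% of $4,329,700 = $1,731,880
Enhanced fine: $4,329,700 + $1,731,880 = $6,061,580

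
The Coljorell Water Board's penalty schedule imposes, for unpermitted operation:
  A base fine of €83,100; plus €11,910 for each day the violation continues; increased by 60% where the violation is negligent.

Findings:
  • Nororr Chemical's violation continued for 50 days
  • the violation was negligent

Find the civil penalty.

Per-day component: 50 × €11,910 = €595,500
Base plus per-day: €83,100 + €595,500 = €678,600
Enhancement: 60% of €678,600 = €407,160
Enhanced fine: €678,600 + €407,160 = €1,085,760

€1,085,760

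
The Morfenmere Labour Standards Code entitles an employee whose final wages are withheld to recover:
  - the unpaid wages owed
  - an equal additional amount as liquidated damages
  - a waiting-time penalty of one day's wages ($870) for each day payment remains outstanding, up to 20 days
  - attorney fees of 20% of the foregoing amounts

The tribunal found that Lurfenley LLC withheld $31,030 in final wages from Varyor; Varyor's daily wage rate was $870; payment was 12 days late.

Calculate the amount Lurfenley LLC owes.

Liquidated damages (equal amount): $31,030
Penalty days: min(12, 20) = 12
Waiting-time penalty: 12 × $870 = $10,440
Subtotal: $31,030 + $31,030 + $10,440 = $72,500
Attorney fees: 20% of $72,500 = $14,500
Total award: $72,500 + $14,500 = $87,000

$87,000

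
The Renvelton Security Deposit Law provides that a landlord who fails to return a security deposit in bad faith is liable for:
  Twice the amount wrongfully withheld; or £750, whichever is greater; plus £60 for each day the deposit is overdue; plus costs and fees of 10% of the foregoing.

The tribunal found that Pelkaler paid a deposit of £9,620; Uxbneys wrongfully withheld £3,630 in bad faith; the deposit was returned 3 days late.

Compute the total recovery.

Recovery: £8,184

Doubled: 2 × £3,630 = £7,260
Minimum £750: £7,260 meets the minimum, no increase.
Late-return penalty: 3 × £60 = £180
Damages plus late penalty: £7,260 + £180 = £7,440
Costs and fees: 10% of £7,440 = £744
Total recovery: £7,440 + £744 = £8,184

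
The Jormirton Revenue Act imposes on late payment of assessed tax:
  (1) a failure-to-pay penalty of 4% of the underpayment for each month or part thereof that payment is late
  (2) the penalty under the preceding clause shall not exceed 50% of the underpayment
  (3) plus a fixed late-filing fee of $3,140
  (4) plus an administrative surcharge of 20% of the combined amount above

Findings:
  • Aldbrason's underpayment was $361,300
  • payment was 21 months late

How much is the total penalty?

Accrued rate: 4% × 21 = 84%, capped at 50% → 50%
Failure-to-pay penalty: 50% of $361,300 = $180,650
Penalty before surcharge: $180,650 + $3,140 = $183,790
Administrative surcharge: 20% of $183,790 = $36,758
Total penalty: $183,790 + $36,758 = $220,548

Penalty: $220,548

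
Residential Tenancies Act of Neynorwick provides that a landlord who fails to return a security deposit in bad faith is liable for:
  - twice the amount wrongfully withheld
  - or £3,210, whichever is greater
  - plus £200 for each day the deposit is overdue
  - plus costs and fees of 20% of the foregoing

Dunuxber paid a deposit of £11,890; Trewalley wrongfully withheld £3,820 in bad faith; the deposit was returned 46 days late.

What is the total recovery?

Doubled: 2 × £3,820 = £7,640
Minimum £3,210: £7,640 meets the minimum, no increase.
Late-return penalty: 46 × £200 = £9,200
Damages plus late penalty: £7,640 + £9,200 = £16,840
Costs and fees: 20% of £16,840 = £3,368
Total recovery: £16,840 + £3,368 = £20,208

Recovery: £20,208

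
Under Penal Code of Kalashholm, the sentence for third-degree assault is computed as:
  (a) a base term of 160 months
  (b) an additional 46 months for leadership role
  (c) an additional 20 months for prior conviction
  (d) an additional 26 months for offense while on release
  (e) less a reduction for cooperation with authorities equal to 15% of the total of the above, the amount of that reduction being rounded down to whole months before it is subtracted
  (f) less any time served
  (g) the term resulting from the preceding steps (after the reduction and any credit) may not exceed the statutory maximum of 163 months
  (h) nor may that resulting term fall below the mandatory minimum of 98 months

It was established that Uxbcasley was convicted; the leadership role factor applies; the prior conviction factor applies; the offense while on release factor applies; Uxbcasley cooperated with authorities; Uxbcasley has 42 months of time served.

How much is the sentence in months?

Leadership role enhancement: +46 months
Prior conviction enhancement: +20 months
Offense while on release enhancement: +26 months
Adjusted term: 160 months + 46 months + 20 months + 26 months = 252 months
Cooperation with authorities reduction: 15% of 252 months = 37 months (rounded down)
After reduction: 252 − 37 = 215 months
Less time served: 215 months − 42 months = 173 months
Cap at 163 months: 173 months exceeds the cap → 163 months
Minimum 98 months: 163 months meets the minimum, no increase.

163 months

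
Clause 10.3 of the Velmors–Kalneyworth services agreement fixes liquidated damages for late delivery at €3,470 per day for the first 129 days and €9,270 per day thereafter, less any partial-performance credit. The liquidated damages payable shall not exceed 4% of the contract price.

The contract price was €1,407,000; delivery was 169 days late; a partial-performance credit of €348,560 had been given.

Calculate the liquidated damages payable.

First 129 days: 129 × €3,470 = €447,630
Remaining days: (169 − 129) × €9,270 = €370,800
Accrued per-day damages: €447,630 + €370,800 = €818,430
Less partial-performance credit: €818,430 − €348,560 = €469,870
Cap: 4% of €1,407,000 = €56,280
Cap at €56,280: €469,870 exceeds the cap → €56,280

€56,280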